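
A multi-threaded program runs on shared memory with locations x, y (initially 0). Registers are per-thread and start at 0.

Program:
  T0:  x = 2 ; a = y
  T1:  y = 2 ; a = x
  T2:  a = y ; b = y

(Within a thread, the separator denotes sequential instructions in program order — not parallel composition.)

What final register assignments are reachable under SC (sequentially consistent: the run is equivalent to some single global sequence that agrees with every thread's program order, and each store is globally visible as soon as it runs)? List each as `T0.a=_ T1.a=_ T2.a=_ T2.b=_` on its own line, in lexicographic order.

outcome vector order: (T0.a,T1.a,T2.a,T2.b)
|SC outcomes| = 9

T0.a=0 T1.a=2 T2.a=0 T2.b=0
T0.a=0 T1.a=2 T2.a=0 T2.b=2
T0.a=0 T1.a=2 T2.a=2 T2.b=2
T0.a=2 T1.a=0 T2.a=0 T2.b=0
T0.a=2 T1.a=0 T2.a=0 T2.b=2
T0.a=2 T1.a=0 T2.a=2 T2.b=2
T0.a=2 T1.a=2 T2.a=0 T2.b=0
T0.a=2 T1.a=2 T2.a=0 T2.b=2
T0.a=2 T1.a=2 T2.a=2 T2.b=2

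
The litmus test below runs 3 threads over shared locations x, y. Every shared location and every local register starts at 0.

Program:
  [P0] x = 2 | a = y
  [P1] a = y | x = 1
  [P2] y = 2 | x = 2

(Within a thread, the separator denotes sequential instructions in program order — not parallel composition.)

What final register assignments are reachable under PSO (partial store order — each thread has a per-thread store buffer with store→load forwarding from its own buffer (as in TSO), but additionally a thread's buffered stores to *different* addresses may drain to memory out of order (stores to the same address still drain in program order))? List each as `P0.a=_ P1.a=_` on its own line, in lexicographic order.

outcome vector order: (P0.a,P1.a)
|PSO outcomes| = 4

P0.a=0 P1.a=0
P0.a=0 P1.a=2
P0.a=2 P1.a=0
P0.a=2 P1.a=2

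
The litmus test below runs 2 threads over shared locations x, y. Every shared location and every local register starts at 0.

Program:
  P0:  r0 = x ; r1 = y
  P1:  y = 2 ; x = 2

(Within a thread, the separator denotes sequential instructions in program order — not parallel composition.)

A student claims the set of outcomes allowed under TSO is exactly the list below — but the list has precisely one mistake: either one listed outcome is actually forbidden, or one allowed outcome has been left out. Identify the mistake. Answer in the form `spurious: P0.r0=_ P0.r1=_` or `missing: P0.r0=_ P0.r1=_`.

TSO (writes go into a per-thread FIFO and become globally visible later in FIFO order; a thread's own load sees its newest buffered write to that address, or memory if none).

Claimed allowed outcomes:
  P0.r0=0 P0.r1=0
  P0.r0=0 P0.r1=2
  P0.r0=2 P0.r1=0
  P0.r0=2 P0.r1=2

outcome vector order: (P0.r0,P0.r1)
[TSO] allowed = {00; 02; 22}
claimed∖TSO = {20}

spurious: P0.r0=2 P0.r1=0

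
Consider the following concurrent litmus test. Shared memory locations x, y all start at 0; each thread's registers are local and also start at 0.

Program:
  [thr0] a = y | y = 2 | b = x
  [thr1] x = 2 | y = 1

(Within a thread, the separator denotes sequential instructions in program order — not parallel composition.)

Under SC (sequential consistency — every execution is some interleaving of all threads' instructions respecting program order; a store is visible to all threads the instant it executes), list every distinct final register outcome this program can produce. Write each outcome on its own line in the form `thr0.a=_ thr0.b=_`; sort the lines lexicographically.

outcome vector order: (thr0.a,thr0.b)
|SC outcomes| = 3

thr0.a=0 thr0.b=0
thr0.a=0 thr0.b=2
thr0.a=1 thr0.b=2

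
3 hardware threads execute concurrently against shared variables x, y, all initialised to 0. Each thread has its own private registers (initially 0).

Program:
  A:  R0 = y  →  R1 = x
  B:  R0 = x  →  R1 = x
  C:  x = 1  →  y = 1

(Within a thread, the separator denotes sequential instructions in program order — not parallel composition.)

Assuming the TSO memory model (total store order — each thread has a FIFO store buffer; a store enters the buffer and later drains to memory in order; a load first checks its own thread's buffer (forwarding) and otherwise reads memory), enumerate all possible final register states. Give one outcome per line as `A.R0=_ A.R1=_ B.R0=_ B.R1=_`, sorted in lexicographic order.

outcome vector order: (A.R0,A.R1,B.R0,B.R1)
|TSO outcomes| = 9

A.R0=0 A.R1=0 B.R0=0 B.R1=0
A.R0=0 A.R1=0 B.R0=0 B.R1=1
A.R0=0 A.R1=0 B.R0=1 B.R1=1
A.R0=0 A.R1=1 B.R0=0 B.R1=0
A.R0=0 A.R1=1 B.R0=0 B.R1=1
A.R0=0 A.R1=1 B.R0=1 B.R1=1
A.R0=1 A.R1=1 B.R0=0 B.R1=0
A.R0=1 A.R1=1 B.R0=0 B.R1=1
A.R0=1 A.R1=1 B.R0=1 B.R1=1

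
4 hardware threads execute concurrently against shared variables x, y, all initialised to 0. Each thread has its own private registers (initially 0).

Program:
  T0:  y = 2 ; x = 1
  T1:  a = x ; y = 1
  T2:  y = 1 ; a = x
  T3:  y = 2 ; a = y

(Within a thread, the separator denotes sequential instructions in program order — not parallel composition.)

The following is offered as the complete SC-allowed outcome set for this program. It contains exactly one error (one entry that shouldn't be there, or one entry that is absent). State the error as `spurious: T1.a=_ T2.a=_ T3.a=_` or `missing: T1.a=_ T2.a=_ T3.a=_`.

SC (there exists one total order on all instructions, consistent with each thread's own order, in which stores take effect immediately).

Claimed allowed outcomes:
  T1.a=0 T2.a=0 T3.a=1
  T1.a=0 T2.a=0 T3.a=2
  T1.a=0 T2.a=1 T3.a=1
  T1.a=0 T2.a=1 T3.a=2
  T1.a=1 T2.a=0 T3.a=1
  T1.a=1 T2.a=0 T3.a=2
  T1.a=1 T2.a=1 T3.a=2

missing: T1.a=1 T2.a=1 T3.a=1

outcome vector order: (T1.a,T2.a,T3.a)
SC (8): (0,0,1); (0,0,2); (0,1,1); (0,1,2); (1,0,1); (1,0,2); (1,1,1); (1,1,2)
SC∖claimed = {(1,1,1)}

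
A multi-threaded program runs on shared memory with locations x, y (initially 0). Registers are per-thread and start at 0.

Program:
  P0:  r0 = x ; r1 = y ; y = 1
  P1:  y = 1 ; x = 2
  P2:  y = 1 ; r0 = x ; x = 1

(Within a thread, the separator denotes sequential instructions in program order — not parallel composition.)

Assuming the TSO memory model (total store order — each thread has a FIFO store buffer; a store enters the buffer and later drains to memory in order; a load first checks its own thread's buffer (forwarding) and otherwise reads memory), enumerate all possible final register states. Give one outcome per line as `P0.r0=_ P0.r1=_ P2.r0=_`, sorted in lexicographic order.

P0.r0=0 P0.r1=0 P2.r0=0
P0.r0=0 P0.r1=0 P2.r0=2
P0.r0=0 P0.r1=1 P2.r0=0
P0.r0=0 P0.r1=1 P2.r0=2
P0.r0=1 P0.r1=1 P2.r0=0
P0.r0=1 P0.r1=1 P2.r0=2
P0.r0=2 P0.r1=1 P2.r0=0
P0.r0=2 P0.r1=1 P2.r0=2

outcome vector order: (P0.r0,P0.r1,P2.r0)
|TSO outcomes| = 8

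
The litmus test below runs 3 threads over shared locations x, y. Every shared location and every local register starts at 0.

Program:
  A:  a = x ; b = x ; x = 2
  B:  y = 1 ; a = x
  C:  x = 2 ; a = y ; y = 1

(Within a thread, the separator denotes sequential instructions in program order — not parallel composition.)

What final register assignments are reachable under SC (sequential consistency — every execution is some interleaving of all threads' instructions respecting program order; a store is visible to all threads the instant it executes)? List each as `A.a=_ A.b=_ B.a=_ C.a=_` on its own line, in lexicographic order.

outcome vector order: (A.a,A.b,B.a,C.a)
|SC outcomes| = 9

A.a=0 A.b=0 B.a=0 C.a=1
A.a=0 A.b=0 B.a=2 C.a=0
A.a=0 A.b=0 B.a=2 C.a=1
A.a=0 A.b=2 B.a=0 C.a=1
A.a=0 A.b=2 B.a=2 C.a=0
A.a=0 A.b=2 B.a=2 C.a=1
A.a=2 A.b=2 B.a=0 C.a=1
A.a=2 A.b=2 B.a=2 C.a=0
A.a=2 A.b=2 B.a=2 C.a=1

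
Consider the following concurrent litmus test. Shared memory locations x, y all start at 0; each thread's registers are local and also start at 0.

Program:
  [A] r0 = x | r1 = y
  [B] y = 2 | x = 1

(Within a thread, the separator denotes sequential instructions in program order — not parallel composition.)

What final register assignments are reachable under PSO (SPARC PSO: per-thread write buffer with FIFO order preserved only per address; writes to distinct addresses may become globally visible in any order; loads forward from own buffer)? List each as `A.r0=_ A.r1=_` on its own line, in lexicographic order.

outcome vector order: (A.r0,A.r1)
|PSO outcomes| = 4

A.r0=0 A.r1=0
A.r0=0 A.r1=2
A.r0=1 A.r1=0
A.r0=1 A.r1=2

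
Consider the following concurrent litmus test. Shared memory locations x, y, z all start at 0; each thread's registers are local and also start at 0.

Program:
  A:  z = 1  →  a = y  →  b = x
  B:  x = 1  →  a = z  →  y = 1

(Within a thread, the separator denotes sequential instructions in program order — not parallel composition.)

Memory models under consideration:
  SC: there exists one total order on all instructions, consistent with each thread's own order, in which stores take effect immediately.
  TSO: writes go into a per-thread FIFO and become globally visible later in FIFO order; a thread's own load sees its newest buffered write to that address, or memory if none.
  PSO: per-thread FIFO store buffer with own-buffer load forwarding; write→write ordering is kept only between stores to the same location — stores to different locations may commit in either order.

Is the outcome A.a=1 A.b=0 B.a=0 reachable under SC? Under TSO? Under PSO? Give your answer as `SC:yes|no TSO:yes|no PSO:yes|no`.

outcome vector order: (A.a,A.b,B.a)
SC (5): (0,0,1) (0,1,0) (0,1,1) (1,1,0) (1,1,1)
TSO (6): (0,0,0) (0,0,1) (0,1,0) (0,1,1) (1,1,0) (1,1,1)
PSO (8): (0,0,0) (0,0,1) (0,1,0) (0,1,1) (1,0,0) (1,0,1) (1,1,0) (1,1,1)
target (1,0,0) ∈ {PSO}

SC:no TSO:no PSO:yes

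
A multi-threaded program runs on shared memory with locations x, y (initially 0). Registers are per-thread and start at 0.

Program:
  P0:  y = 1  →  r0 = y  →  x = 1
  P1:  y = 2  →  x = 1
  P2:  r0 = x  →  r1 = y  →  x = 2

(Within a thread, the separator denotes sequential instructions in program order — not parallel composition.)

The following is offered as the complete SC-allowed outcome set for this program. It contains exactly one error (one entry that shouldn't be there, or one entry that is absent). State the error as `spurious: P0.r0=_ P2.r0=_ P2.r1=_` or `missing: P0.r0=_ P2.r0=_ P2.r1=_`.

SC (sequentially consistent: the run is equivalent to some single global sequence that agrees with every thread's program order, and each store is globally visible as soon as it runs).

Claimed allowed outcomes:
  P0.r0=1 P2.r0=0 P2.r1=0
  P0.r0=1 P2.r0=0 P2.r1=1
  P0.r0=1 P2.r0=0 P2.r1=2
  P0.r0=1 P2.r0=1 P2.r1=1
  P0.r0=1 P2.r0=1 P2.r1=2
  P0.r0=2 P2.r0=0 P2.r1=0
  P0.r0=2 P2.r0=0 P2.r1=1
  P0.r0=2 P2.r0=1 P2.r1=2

outcome vector order: (P0.r0,P2.r0,P2.r1)
[SC] allowed = {1/0/0, 1/0/1, 1/0/2, 1/1/1, 1/1/2, 2/0/0, 2/0/1, 2/0/2, 2/1/2}
SC∖claimed = {2/0/2}

missing: P0.r0=2 P2.r0=0 P2.r1=2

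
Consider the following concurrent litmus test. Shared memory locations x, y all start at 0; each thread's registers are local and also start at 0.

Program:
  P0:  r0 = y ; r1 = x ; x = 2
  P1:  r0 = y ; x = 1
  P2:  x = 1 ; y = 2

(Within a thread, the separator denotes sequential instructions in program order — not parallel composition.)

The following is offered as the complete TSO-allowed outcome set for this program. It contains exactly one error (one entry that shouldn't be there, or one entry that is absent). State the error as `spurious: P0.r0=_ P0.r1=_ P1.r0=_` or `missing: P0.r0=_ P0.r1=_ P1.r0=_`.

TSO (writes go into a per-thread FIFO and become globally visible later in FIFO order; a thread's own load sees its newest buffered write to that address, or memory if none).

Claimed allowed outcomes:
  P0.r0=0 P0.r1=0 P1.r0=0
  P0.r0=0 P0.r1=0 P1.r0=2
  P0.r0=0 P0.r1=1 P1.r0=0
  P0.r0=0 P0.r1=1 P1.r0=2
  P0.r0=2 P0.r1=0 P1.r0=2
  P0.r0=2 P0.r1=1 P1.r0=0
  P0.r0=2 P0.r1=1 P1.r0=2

outcome vector order: (P0.r0,P0.r1,P1.r0)
under TSO → 000; 002; 010; 012; 210; 212
claimed∖TSO = {202}

spurious: P0.r0=2 P0.r1=0 P1.r0=2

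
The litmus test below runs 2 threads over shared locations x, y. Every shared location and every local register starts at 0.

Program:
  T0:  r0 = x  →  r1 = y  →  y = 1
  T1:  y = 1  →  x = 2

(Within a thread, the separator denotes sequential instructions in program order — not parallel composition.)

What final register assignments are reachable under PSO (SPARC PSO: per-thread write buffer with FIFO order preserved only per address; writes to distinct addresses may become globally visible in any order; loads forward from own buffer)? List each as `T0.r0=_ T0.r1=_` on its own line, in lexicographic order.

T0.r0=0 T0.r1=0
T0.r0=0 T0.r1=1
T0.r0=2 T0.r1=0
T0.r0=2 T0.r1=1

outcome vector order: (T0.r0,T0.r1)
|PSO outcomes| = 4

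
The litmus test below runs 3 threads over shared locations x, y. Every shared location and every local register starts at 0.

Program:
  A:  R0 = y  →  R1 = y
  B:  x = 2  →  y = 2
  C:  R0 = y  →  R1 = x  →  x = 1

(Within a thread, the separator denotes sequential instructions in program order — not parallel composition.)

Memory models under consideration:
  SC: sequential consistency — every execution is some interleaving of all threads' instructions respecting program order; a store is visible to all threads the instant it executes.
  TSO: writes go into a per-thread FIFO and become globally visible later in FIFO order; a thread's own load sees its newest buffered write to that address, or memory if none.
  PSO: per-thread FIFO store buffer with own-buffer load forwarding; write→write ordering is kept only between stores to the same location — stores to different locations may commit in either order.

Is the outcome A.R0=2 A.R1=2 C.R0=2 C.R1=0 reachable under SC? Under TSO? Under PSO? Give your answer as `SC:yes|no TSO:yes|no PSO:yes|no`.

SC:no TSO:no PSO:yes

outcome vector order: (A.R0,A.R1,C.R0,C.R1)
[SC] allowed = {0000 0002 0022 0200 0202 0222 2200 2202 2222}
[TSO] allowed = {0000 0002 0022 0200 0202 0222 2200 2202 2222}
[PSO] allowed = {0000 0002 0020 0022 0200 0202 0220 0222 2200 2202 2220 2222}
target 2220 ∈ {PSO}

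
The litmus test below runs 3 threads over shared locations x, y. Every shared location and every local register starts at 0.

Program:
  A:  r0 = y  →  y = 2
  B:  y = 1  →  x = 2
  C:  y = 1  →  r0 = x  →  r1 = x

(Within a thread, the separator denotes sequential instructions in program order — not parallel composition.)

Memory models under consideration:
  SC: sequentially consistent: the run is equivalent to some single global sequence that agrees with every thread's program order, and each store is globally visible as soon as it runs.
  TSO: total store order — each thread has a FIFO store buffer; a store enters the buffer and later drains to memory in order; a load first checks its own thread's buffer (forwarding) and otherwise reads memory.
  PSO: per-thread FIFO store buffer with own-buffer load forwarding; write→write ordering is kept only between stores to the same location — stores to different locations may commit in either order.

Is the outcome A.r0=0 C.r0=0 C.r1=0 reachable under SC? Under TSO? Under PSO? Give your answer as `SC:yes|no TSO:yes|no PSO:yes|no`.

outcome vector order: (A.r0,C.r0,C.r1)
[SC] allowed = {000, 002, 022, 100, 102, 122}
[TSO] allowed = {000, 002, 022, 100, 102, 122}
[PSO] allowed = {000, 002, 022, 100, 102, 122}
target 000 ∈ {SC,TSO,PSO}

SC:yes TSO:yes PSO:yes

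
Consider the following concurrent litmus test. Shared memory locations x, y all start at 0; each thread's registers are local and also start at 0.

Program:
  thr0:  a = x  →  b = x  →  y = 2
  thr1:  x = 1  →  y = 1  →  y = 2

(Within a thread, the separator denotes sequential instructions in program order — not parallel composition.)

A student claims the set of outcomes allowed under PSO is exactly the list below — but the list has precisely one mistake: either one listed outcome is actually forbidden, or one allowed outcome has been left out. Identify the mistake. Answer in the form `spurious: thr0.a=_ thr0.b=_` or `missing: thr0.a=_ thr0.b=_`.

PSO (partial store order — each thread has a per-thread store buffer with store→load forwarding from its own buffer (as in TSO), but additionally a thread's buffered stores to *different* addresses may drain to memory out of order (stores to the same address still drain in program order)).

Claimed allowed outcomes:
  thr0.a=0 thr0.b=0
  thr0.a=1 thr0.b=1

outcome vector order: (thr0.a,thr0.b)
under PSO → (0,0), (0,1), (1,1)
PSO∖claimed = {(0,1)}

missing: thr0.a=0 thr0.b=1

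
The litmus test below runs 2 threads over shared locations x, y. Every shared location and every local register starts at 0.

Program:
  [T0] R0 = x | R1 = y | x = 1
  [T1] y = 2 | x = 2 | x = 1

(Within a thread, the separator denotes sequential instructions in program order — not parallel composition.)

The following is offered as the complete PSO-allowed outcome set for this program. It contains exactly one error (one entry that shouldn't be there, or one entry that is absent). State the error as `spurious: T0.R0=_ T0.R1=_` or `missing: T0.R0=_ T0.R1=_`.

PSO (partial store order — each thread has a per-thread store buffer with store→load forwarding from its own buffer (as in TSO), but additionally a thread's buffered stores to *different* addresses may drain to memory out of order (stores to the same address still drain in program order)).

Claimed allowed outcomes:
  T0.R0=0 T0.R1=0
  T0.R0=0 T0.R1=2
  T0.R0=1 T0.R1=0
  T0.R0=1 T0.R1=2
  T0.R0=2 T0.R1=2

outcome vector order: (T0.R0,T0.R1)
under PSO → 0/0 0/2 1/0 1/2 2/0 2/2
PSO∖claimed = {2/0}

missing: T0.R0=2 T0.R1=0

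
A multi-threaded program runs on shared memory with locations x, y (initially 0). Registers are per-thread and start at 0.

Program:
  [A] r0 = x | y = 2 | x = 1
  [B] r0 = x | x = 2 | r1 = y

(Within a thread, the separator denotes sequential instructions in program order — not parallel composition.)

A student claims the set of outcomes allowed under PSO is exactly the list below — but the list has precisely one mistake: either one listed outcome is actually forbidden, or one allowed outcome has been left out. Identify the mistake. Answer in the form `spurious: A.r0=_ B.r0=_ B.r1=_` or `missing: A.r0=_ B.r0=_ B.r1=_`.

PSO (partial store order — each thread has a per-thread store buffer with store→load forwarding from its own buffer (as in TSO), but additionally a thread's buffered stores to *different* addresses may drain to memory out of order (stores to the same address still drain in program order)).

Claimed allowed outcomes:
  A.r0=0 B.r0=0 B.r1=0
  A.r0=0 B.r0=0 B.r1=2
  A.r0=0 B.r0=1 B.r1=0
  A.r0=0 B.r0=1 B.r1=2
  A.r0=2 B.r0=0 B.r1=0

outcome vector order: (A.r0,B.r0,B.r1)
PSO: 6 outcomes — {0/0/0; 0/0/2; 0/1/0; 0/1/2; 2/0/0; 2/0/2}
PSO∖claimed = {2/0/2}

missing: A.r0=2 B.r0=0 B.r1=2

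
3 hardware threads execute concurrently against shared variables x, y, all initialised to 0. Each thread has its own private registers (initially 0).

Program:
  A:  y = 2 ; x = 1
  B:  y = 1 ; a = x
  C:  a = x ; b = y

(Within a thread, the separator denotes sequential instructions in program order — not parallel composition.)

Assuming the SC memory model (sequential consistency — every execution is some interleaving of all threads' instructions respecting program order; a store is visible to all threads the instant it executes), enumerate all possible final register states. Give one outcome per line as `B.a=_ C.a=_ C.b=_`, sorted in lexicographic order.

B.a=0 C.a=0 C.b=0
B.a=0 C.a=0 C.b=1
B.a=0 C.a=0 C.b=2
B.a=0 C.a=1 C.b=1
B.a=0 C.a=1 C.b=2
B.a=1 C.a=0 C.b=0
B.a=1 C.a=0 C.b=1
B.a=1 C.a=0 C.b=2
B.a=1 C.a=1 C.b=1
B.a=1 C.a=1 C.b=2

outcome vector order: (B.a,C.a,C.b)
|SC outcomes| = 10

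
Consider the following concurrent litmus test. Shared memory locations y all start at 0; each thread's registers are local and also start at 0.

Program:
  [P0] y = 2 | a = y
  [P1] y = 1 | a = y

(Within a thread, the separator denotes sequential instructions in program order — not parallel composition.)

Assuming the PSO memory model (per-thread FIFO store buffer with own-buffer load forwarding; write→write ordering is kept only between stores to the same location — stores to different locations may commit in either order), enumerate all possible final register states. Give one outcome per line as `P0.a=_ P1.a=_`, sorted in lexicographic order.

P0.a=1 P1.a=1
P0.a=2 P1.a=1
P0.a=2 P1.a=2

outcome vector order: (P0.a,P1.a)
|PSO outcomes| = 3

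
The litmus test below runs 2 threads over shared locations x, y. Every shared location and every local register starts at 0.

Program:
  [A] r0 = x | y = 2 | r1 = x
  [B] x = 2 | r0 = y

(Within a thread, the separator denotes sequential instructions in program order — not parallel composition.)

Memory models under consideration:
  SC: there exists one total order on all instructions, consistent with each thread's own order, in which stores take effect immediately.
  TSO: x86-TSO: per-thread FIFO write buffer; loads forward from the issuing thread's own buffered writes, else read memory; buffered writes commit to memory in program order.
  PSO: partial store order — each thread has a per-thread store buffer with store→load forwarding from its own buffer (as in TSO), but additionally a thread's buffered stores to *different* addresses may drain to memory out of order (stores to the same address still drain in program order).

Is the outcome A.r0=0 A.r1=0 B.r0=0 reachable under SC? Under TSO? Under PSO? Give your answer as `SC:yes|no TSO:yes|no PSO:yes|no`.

outcome vector order: (A.r0,A.r1,B.r0)
SC: 5 outcomes — {0/0/2 0/2/0 0/2/2 2/2/0 2/2/2}
TSO: 6 outcomes — {0/0/0 0/0/2 0/2/0 0/2/2 2/2/0 2/2/2}
PSO: 6 outcomes — {0/0/0 0/0/2 0/2/0 0/2/2 2/2/0 2/2/2}
target 0/0/0 ∈ {TSO,PSO}

SC:no TSO:yes PSO:yes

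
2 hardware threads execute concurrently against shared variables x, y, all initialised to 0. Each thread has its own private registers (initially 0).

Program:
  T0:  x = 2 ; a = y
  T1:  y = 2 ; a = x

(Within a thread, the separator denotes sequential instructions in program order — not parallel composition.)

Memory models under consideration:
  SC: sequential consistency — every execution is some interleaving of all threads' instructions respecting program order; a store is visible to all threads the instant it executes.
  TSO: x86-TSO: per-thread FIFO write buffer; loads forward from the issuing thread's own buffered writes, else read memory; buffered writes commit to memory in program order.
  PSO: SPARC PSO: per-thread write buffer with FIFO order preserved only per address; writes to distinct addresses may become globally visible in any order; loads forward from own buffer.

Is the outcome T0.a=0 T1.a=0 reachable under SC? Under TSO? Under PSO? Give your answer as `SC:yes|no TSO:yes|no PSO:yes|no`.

outcome vector order: (T0.a,T1.a)
under SC → 0/2 2/0 2/2
under TSO → 0/0 0/2 2/0 2/2
under PSO → 0/0 0/2 2/0 2/2
target 0/0 ∈ {TSO,PSO}

SC:no TSO:yes PSO:yes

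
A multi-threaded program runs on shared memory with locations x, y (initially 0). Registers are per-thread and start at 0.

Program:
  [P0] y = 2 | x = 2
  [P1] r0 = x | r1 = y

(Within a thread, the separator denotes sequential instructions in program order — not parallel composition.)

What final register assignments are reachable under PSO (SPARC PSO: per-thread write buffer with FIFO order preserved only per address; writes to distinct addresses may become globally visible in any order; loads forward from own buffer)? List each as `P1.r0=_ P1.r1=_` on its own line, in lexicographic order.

outcome vector order: (P1.r0,P1.r1)
|PSO outcomes| = 4

P1.r0=0 P1.r1=0
P1.r0=0 P1.r1=2
P1.r0=2 P1.r1=0
P1.r0=2 P1.r1=2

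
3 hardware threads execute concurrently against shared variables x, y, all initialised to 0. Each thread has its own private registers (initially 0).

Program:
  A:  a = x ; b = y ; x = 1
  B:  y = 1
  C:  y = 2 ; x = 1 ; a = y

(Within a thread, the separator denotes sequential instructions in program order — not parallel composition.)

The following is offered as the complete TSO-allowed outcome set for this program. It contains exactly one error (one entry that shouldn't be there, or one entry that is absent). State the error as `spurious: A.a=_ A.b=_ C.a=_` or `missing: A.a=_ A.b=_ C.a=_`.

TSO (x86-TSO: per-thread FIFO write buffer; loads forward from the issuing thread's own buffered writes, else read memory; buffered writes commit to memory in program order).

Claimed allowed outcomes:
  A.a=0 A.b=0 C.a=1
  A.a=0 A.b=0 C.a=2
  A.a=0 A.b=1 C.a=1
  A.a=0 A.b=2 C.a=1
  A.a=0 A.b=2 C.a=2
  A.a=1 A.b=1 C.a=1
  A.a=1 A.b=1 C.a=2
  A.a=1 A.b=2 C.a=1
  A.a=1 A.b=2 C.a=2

missing: A.a=0 A.b=1 C.a=2

outcome vector order: (A.a,A.b,C.a)
TSO: 10 outcomes — {(0,0,1); (0,0,2); (0,1,1); (0,1,2); (0,2,1); (0,2,2); (1,1,1); (1,1,2); (1,2,1); (1,2,2)}
TSO∖claimed = {(0,1,2)}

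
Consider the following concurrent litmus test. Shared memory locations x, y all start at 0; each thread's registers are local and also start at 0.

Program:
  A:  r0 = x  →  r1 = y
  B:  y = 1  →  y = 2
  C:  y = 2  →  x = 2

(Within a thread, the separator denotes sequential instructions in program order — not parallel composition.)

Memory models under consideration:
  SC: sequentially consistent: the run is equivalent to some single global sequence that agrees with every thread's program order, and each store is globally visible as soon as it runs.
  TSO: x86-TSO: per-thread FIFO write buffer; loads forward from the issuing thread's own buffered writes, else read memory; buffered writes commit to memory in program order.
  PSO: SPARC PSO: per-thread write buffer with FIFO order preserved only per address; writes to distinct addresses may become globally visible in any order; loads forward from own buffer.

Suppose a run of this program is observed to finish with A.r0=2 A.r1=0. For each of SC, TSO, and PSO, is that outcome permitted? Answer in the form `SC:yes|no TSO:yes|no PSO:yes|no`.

SC:no TSO:no PSO:yes

outcome vector order: (A.r0,A.r1)
under SC → <0 0>; <0 1>; <0 2>; <2 1>; <2 2>
under TSO → <0 0>; <0 1>; <0 2>; <2 1>; <2 2>
under PSO → <0 0>; <0 1>; <0 2>; <2 0>; <2 1>; <2 2>
target <2 0> ∈ {PSO}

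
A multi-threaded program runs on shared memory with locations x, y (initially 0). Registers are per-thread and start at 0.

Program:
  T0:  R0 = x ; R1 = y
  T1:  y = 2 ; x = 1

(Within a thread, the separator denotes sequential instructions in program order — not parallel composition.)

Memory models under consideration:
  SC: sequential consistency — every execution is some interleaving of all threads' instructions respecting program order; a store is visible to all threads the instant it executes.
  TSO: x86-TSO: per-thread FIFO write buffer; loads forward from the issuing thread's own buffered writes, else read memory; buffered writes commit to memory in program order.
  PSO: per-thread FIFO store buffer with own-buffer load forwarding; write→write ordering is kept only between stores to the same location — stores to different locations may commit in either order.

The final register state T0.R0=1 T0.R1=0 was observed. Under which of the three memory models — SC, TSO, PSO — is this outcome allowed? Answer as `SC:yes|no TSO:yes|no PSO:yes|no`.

outcome vector order: (T0.R0,T0.R1)
SC (3): 0/0 0/2 1/2
TSO (3): 0/0 0/2 1/2
PSO (4): 0/0 0/2 1/0 1/2
target 1/0 ∈ {PSO}

SC:no TSO:no PSO:yes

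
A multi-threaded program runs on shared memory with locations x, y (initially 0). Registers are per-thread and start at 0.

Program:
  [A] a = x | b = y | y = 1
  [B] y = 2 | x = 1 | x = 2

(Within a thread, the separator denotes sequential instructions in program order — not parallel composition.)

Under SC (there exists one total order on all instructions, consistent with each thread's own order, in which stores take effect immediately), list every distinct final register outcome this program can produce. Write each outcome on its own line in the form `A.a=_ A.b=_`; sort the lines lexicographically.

outcome vector order: (A.a,A.b)
|SC outcomes| = 4

A.a=0 A.b=0
A.a=0 A.b=2
A.a=1 A.b=2
A.a=2 A.b=2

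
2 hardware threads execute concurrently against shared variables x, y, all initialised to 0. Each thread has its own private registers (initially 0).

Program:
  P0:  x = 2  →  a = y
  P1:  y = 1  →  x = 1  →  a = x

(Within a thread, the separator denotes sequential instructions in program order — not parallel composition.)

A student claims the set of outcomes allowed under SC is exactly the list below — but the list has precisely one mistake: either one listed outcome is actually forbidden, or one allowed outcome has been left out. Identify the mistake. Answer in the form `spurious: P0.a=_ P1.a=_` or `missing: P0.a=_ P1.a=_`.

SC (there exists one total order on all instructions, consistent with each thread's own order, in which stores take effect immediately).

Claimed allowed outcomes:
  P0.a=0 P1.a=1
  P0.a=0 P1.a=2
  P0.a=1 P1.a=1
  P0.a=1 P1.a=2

spurious: P0.a=0 P1.a=2

outcome vector order: (P0.a,P1.a)
SC: 3 outcomes — {<0 1>; <1 1>; <1 2>}
claimed∖SC = {<0 2>}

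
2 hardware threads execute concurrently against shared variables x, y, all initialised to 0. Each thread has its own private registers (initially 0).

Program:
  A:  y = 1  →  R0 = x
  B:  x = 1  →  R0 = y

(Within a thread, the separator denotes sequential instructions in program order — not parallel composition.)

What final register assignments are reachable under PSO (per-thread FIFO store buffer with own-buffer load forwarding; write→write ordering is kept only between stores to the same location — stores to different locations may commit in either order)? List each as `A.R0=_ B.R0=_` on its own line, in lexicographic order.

A.R0=0 B.R0=0
A.R0=0 B.R0=1
A.R0=1 B.R0=0
A.R0=1 B.R0=1

outcome vector order: (A.R0,B.R0)
|PSO outcomes| = 4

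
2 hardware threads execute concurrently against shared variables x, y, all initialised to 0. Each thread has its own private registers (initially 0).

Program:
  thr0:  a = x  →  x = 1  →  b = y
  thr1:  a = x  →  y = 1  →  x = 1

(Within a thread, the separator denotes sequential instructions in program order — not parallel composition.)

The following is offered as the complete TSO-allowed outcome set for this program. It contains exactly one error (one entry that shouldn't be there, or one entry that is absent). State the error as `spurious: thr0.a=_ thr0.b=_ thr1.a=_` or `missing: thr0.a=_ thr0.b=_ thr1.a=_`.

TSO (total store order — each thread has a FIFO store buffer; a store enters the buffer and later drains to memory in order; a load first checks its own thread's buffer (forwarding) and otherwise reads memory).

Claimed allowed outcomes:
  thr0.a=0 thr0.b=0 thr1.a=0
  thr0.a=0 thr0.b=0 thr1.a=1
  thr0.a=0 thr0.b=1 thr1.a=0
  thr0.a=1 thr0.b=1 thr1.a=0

outcome vector order: (thr0.a,thr0.b,thr1.a)
[TSO] allowed = {0/0/0; 0/0/1; 0/1/0; 0/1/1; 1/1/0}
TSO∖claimed = {0/1/1}

missing: thr0.a=0 thr0.b=1 thr1.a=1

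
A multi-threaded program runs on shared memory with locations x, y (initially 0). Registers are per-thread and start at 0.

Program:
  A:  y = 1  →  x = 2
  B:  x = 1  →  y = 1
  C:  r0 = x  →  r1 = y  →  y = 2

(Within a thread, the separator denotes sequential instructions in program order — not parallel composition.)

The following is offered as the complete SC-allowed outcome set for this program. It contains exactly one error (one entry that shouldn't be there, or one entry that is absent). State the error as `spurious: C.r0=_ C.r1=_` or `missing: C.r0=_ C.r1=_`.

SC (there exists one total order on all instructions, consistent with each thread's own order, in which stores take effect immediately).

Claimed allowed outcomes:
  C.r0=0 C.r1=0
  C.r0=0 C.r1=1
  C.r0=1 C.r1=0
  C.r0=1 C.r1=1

missing: C.r0=2 C.r1=1

outcome vector order: (C.r0,C.r1)
SC: 5 outcomes — {(0,0) (0,1) (1,0) (1,1) (2,1)}
SC∖claimed = {(2,1)}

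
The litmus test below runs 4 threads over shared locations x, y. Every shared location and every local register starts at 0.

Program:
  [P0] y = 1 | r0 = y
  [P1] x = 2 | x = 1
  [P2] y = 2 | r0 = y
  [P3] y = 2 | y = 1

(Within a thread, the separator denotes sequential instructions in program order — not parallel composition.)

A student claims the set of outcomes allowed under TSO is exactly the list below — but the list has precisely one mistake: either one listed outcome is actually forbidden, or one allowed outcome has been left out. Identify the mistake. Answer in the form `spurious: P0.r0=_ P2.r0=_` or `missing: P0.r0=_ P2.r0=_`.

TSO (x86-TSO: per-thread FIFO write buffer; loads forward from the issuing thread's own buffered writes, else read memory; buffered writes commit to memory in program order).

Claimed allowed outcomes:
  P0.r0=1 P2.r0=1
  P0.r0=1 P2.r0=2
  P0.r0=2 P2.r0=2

outcome vector order: (P0.r0,P2.r0)
[TSO] allowed = {1/1; 1/2; 2/1; 2/2}
TSO∖claimed = {2/1}

missing: P0.r0=2 P2.r0=1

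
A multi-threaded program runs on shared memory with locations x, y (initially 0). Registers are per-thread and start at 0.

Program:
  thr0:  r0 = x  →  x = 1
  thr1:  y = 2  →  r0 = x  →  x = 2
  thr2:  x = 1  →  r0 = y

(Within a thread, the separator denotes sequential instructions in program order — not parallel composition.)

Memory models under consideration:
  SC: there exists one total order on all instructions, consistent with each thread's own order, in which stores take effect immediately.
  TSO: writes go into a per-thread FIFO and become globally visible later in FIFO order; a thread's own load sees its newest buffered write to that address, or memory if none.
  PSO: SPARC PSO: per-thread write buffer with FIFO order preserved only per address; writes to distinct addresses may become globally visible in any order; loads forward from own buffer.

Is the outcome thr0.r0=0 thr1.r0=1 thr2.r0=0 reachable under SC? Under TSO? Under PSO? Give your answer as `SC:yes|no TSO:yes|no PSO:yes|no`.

outcome vector order: (thr0.r0,thr1.r0,thr2.r0)
[SC] allowed = {(0,0,2) (0,1,0) (0,1,2) (1,0,2) (1,1,0) (1,1,2) (2,0,2) (2,1,0) (2,1,2)}
[TSO] allowed = {(0,0,0) (0,0,2) (0,1,0) (0,1,2) (1,0,0) (1,0,2) (1,1,0) (1,1,2) (2,0,0) (2,0,2) (2,1,0) (2,1,2)}
[PSO] allowed = {(0,0,0) (0,0,2) (0,1,0) (0,1,2) (1,0,0) (1,0,2) (1,1,0) (1,1,2) (2,0,0) (2,0,2) (2,1,0) (2,1,2)}
target (0,1,0) ∈ {SC,TSO,PSO}

SC:yes TSO:yes PSO:yes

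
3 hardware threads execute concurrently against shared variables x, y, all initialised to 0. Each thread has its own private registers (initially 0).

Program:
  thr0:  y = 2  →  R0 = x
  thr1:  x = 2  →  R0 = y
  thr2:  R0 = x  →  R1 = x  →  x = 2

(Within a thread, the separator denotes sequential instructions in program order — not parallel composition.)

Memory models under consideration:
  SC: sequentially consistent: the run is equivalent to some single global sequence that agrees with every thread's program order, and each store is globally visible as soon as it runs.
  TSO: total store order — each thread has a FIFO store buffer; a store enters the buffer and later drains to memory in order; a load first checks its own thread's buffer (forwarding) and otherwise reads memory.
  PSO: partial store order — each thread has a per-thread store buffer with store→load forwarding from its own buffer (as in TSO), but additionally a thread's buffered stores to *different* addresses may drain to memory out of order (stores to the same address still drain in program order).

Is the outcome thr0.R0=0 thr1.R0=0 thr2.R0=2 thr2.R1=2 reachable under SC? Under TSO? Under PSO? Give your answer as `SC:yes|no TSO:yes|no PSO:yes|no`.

SC:no TSO:yes PSO:yes

outcome vector order: (thr0.R0,thr1.R0,thr2.R0,thr2.R1)
SC (9): 0/2/0/0 0/2/0/2 0/2/2/2 2/0/0/0 2/0/0/2 2/0/2/2 2/2/0/0 2/2/0/2 2/2/2/2
TSO (12): 0/0/0/0 0/0/0/2 0/0/2/2 0/2/0/0 0/2/0/2 0/2/2/2 2/0/0/0 2/0/0/2 2/0/2/2 2/2/0/0 2/2/0/2 2/2/2/2
PSO (12): 0/0/0/0 0/0/0/2 0/0/2/2 0/2/0/0 0/2/0/2 0/2/2/2 2/0/0/0 2/0/0/2 2/0/2/2 2/2/0/0 2/2/0/2 2/2/2/2
target 0/0/2/2 ∈ {TSO,PSO}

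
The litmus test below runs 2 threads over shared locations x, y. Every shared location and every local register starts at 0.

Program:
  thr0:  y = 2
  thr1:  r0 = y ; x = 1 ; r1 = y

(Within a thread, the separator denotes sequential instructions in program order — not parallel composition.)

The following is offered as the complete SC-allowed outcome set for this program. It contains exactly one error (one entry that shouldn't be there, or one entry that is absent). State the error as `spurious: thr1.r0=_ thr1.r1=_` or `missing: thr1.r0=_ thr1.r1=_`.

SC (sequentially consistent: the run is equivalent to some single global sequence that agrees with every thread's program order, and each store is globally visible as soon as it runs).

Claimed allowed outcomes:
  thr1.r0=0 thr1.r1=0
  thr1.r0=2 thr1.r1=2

outcome vector order: (thr1.r0,thr1.r1)
[SC] allowed = {00; 02; 22}
SC∖claimed = {02}

missing: thr1.r0=0 thr1.r1=2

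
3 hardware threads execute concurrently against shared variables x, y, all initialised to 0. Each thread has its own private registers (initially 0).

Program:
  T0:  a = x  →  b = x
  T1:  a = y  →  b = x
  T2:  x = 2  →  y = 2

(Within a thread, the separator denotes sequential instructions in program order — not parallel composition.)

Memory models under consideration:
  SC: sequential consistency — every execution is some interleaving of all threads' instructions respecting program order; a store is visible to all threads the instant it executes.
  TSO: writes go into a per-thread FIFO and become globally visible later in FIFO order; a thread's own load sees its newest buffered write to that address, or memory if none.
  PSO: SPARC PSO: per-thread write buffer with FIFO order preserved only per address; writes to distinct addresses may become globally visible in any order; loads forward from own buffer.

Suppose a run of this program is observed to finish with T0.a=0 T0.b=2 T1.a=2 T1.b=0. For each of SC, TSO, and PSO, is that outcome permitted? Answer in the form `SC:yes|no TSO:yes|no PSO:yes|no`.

SC:no TSO:no PSO:yes

outcome vector order: (T0.a,T0.b,T1.a,T1.b)
under SC → <0 0 0 0>; <0 0 0 2>; <0 0 2 2>; <0 2 0 0>; <0 2 0 2>; <0 2 2 2>; <2 2 0 0>; <2 2 0 2>; <2 2 2 2>
under TSO → <0 0 0 0>; <0 0 0 2>; <0 0 2 2>; <0 2 0 0>; <0 2 0 2>; <0 2 2 2>; <2 2 0 0>; <2 2 0 2>; <2 2 2 2>
under PSO → <0 0 0 0>; <0 0 0 2>; <0 0 2 0>; <0 0 2 2>; <0 2 0 0>; <0 2 0 2>; <0 2 2 0>; <0 2 2 2>; <2 2 0 0>; <2 2 0 2>; <2 2 2 0>; <2 2 2 2>
target <0 2 2 0> ∈ {PSO}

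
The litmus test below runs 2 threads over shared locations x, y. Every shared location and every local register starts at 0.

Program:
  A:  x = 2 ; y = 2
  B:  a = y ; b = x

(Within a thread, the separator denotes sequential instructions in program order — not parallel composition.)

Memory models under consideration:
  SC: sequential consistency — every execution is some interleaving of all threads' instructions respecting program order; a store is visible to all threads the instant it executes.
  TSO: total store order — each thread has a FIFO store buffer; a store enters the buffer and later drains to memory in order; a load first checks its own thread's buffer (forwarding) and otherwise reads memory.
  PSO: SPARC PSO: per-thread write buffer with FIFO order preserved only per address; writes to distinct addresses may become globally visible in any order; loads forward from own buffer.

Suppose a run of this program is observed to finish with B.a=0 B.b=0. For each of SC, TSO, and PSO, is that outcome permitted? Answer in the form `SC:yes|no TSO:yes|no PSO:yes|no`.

SC:yes TSO:yes PSO:yes

outcome vector order: (B.a,B.b)
SC: 3 outcomes — {<0 0>, <0 2>, <2 2>}
TSO: 3 outcomes — {<0 0>, <0 2>, <2 2>}
PSO: 4 outcomes — {<0 0>, <0 2>, <2 0>, <2 2>}
target <0 0> ∈ {SC,TSO,PSO}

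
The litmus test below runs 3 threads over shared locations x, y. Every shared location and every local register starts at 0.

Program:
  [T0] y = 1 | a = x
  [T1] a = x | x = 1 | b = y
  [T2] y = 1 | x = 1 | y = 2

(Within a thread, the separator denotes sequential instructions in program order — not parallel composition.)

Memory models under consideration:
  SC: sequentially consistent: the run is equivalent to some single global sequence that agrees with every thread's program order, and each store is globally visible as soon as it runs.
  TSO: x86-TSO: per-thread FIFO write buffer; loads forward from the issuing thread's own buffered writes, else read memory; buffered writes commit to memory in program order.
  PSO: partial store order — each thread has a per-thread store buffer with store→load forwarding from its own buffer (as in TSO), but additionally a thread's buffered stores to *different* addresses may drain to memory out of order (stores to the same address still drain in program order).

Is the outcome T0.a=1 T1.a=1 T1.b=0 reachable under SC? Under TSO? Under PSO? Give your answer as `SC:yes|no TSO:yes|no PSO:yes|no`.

SC:no TSO:no PSO:yes

outcome vector order: (T0.a,T1.a,T1.b)
SC (9): 0/0/1, 0/0/2, 0/1/1, 0/1/2, 1/0/0, 1/0/1, 1/0/2, 1/1/1, 1/1/2
TSO (10): 0/0/0, 0/0/1, 0/0/2, 0/1/1, 0/1/2, 1/0/0, 1/0/1, 1/0/2, 1/1/1, 1/1/2
PSO (12): 0/0/0, 0/0/1, 0/0/2, 0/1/0, 0/1/1, 0/1/2, 1/0/0, 1/0/1, 1/0/2, 1/1/0, 1/1/1, 1/1/2
target 1/1/0 ∈ {PSO}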